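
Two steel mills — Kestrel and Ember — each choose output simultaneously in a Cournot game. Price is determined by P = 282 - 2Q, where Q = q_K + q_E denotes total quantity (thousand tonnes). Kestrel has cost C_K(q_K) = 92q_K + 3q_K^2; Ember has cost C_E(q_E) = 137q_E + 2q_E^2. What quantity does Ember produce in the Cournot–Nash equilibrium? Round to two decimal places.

14.08

Kestrel's profit: π_K = (282 - 2Q)q_K - (92q_K + 3q_K²). Setting ∂π_K/∂q_K = 0: 190 - 10q_K - 2(q_E) = 0.
Ember's first-order condition: 145 - 8q_E - 2(q_K) = 0.
Rearranging gives the reaction functions q_K = (190 - 2q_E)/10 and q_E = (145 - 2q_K)/8.
Substituting one into the other gives q_K = 615/38 and q_E = 535/38.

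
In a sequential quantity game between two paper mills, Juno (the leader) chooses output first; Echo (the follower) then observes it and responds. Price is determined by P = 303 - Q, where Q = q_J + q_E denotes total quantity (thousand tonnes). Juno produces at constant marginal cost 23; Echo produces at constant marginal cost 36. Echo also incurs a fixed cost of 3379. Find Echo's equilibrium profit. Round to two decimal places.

The follower Echo best-responds to any q_J: π_E = (303 - Q)q_E - 36q_E.
∂π_E/∂q_E = 267 - q_J - 2q_E = 0 gives the reaction function q_E = (267 - q_J)/2.
Juno substitutes q_E(q_J) into its own profit: π_J = q_J(303 - q_J - (267 - q_J)/2) - 23q_J = (339/2 - (1/2)q_J)q_J - 23q_J.
Leader FOC: 293/2 - q_J = 0, so q_J = 293/2.
Then q_E = (267 - 293/2)/2 = 241/4.
Price P = 303 - 827/4 = 385/4.
Echo's profit: (385/4 - 36)·(241/4) - 3379 = 251.0625.

251.06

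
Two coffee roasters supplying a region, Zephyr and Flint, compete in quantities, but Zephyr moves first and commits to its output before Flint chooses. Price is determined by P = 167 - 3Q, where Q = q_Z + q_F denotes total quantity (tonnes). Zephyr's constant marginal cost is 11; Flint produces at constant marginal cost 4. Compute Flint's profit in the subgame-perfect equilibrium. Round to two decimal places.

The follower Flint best-responds to any q_Z: π_F = (167 - 3Q)q_F - 4q_F.
∂π_F/∂q_F = 163 - 3q_Z - 6q_F = 0 gives the reaction function q_F = (163 - 3q_Z)/6.
The leader anticipates this reaction. Substituting into P = 167 - 3Q gives P = 171/2 - (3/2)q_Z, so π_Z = (171/2 - (3/2)q_Z)q_Z - 11q_Z.
The leader's first-order condition 149/2 - 3q_Z = 0 yields q_Z = 149/6.
Then q_F = (163 - 3·(149/6))/6 = 59/4.
Price P = 167 - 3·(475/12) = 193/4.
Flint's profit: (193/4 - 4)·(59/4) = 652.6875.

652.69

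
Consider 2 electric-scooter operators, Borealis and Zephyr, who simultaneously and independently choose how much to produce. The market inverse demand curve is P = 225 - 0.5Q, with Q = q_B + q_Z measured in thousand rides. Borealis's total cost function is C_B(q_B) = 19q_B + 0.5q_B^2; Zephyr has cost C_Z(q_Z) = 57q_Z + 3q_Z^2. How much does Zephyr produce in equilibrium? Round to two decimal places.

16.95

Borealis's profit: π_B = (225 - 0.5Q)q_B - (19q_B + (1/2)q_B²). Setting ∂π_B/∂q_B = 0: 206 - 2q_B - (1/2)(q_Z) = 0.
Zephyr's profit: π_Z = (225 - 0.5Q)q_Z - (57q_Z + 3q_Z²). Setting ∂π_Z/∂q_Z = 0: 168 - 7q_Z - (1/2)(q_B) = 0.
Best responses: q_B = (206 - (1/2)q_Z)/2, q_Z = (168 - (1/2)q_B)/7.
Solving the pair: q_B = 98.7636, q_Z = 932/55.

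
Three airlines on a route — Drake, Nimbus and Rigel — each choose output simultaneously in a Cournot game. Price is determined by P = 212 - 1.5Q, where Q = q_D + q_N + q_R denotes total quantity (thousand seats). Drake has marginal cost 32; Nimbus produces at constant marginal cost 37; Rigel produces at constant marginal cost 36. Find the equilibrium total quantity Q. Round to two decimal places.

Drake's profit: π_D = (212 - 1.5Q)q_D - (32q_D). Setting ∂π_D/∂q_D = 0: 180 - 3q_D - (3/2)(q_N + q_R) = 0.
Nimbus's first-order condition: 175 - 3q_N - (3/2)(q_D + q_R) = 0.
Rigel's first-order condition: 176 - 3q_R - (3/2)(q_D + q_N) = 0.
Adding the 3 first-order conditions: 531 − 6Q = 0, so Q = 177/2.
Back-substituting: q_D = (180 − 531/4)/(3/2) = 63/2, q_N = (175 − 531/4)/(3/2) = 169/6, q_R = (176 − 531/4)/(3/2) = 173/6.
Total output Q = 63/2 + 169/6 + 173/6 = 177/2.

88.50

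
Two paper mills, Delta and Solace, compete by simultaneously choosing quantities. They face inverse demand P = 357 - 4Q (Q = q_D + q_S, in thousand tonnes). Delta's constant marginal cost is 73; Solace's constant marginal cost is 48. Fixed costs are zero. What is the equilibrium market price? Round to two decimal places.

Delta's profit: π_D = (357 - 4Q)q_D - (73q_D). Setting ∂π_D/∂q_D = 0: 284 - 8q_D - 4(q_S) = 0.
Solace's first-order condition: 309 - 8q_S - 4(q_D) = 0.
Best responses: q_D = (284 - 4q_S)/8, q_S = (309 - 4q_D)/8.
Substituting one into the other gives q_D = 259/12 and q_S = 167/6.
Total output Q = 593/12, so price P = 357 - 4·(593/12) = 478/3.

159.33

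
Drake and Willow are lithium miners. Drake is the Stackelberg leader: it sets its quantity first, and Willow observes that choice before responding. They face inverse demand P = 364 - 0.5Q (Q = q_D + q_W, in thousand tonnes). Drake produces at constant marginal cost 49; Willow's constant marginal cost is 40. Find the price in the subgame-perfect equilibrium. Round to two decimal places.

The follower Willow best-responds to any q_D: π_W = (364 - 0.5Q)q_W - 40q_W.
Follower FOC: 324 - (1/2)q_D - q_W = 0, so q_W(q_D) = (324 - (1/2)q_D).
The leader anticipates this reaction. Substituting into P = 364 - 0.5Q gives P = 202 - (1/4)q_D, so π_D = (202 - (1/4)q_D)q_D - 49q_D.
Leader FOC: 153 - (1/2)q_D = 0, so q_D = 306.
Then q_W = (324 - (1/2)·306) = 171.
Total output Q = 477, so price P = 364 - (1/2)·477 = 251/2.

125.50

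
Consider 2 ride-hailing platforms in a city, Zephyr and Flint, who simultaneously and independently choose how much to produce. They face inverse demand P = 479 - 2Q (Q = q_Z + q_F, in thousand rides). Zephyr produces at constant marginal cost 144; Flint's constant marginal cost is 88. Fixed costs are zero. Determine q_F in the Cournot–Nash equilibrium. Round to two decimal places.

Zephyr's profit: π_Z = (479 - 2Q)q_Z - (144q_Z). Setting ∂π_Z/∂q_Z = 0: 335 - 4q_Z - 2(q_F) = 0.
Flint's profit: π_F = (479 - 2Q)q_F - (88q_F). Setting ∂π_F/∂q_F = 0: 391 - 4q_F - 2(q_Z) = 0.
Rearranging gives the reaction functions q_Z = (335 - 2q_F)/4 and q_F = (391 - 2q_Z)/4.
Solving the pair: q_Z = 93/2, q_F = 149/2.

74.50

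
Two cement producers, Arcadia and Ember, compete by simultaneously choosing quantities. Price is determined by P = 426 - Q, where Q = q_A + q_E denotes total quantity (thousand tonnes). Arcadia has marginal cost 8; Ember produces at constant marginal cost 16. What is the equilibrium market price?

Arcadia's profit: π_A = (426 - Q)q_A - (8q_A). Setting ∂π_A/∂q_A = 0: 418 - 2q_A - (q_E) = 0.
Ember's profit: π_E = (426 - Q)q_E - (16q_E). Setting ∂π_E/∂q_E = 0: 410 - 2q_E - (q_A) = 0.
Best responses: q_A = (418 - q_E)/2, q_E = (410 - q_A)/2.
Substituting one into the other gives q_A = 142 and q_E = 134.
Total output Q = 276, so price P = 426 - 276 = 150.

150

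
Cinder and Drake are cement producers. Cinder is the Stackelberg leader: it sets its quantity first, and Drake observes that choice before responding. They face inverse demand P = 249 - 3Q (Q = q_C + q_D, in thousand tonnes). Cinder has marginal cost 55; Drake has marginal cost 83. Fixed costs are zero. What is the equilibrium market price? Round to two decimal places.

Solve by backward induction. Given q_C, the follower Drake maximises π_D = (249 - 3q_C - 3q_D)q_D - 83q_D.
∂π_D/∂q_D = 166 - 3q_C - 6q_D = 0 gives the reaction function q_D = (166 - 3q_C)/6.
Cinder substitutes q_D(q_C) into its own profit: π_C = q_C(249 - 3q_C - (166 - 3q_C)/2) - 55q_C = (166 - (3/2)q_C)q_C - 55q_C.
Leader FOC: 111 - 3q_C = 0, so q_C = 37.
Then q_D = (166 - 3·37)/6 = 55/6.
Total output Q = 277/6, so price P = 249 - 3·(277/6) = 221/2.

110.50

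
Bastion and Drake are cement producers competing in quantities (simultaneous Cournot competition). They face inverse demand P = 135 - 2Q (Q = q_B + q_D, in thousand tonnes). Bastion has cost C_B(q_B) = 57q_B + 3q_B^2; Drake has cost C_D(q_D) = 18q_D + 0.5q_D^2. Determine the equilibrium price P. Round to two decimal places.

Bastion's profit: π_B = (135 - 2Q)q_B - (57q_B + 3q_B²). Setting ∂π_B/∂q_B = 0: 78 - 10q_B - 2(q_D) = 0.
Drake's profit: π_D = (135 - 2Q)q_D - (18q_D + (1/2)q_D²). Setting ∂π_D/∂q_D = 0: 117 - 5q_D - 2(q_B) = 0.
Best responses: q_B = (78 - 2q_D)/10, q_D = (117 - 2q_B)/5.
Solving the pair: q_B = 78/23, q_D = 507/23.
Total output Q = 585/23, so price P = 135 - 2·(585/23) = 1935/23.

84.13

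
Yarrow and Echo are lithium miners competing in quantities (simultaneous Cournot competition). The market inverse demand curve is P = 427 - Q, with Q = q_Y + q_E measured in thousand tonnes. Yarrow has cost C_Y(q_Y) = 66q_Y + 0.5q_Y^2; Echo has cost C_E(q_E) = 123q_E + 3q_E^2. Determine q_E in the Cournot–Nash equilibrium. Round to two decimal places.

23.96

Yarrow's profit: π_Y = (427 - Q)q_Y - (66q_Y + (1/2)q_Y²). Setting ∂π_Y/∂q_Y = 0: 361 - 3q_Y - (q_E) = 0.
Echo's profit: π_E = (427 - Q)q_E - (123q_E + 3q_E²). Setting ∂π_E/∂q_E = 0: 304 - 8q_E - (q_Y) = 0.
Best responses: q_Y = (361 - q_E)/3, q_E = (304 - q_Y)/8.
Solving the pair: q_Y = 112.3478, q_E = 551/23.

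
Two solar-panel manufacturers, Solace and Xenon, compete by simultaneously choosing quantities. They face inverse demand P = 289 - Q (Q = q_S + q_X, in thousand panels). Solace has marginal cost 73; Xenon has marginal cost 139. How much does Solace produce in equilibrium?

94

Solace's profit: π_S = (289 - Q)q_S - (73q_S). Setting ∂π_S/∂q_S = 0: 216 - 2q_S - (q_X) = 0.
Xenon's profit: π_X = (289 - Q)q_X - (139q_X). Setting ∂π_X/∂q_X = 0: 150 - 2q_X - (q_S) = 0.
Best responses: q_S = (216 - q_X)/2, q_X = (150 - q_S)/2.
Solving the pair: q_S = 94, q_X = 28.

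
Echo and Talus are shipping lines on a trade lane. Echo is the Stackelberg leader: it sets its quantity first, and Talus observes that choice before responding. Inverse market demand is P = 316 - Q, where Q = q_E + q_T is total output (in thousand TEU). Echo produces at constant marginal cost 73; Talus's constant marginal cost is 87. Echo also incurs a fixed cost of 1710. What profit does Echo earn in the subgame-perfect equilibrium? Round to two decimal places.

The follower Talus best-responds to any q_E: π_T = (316 - Q)q_T - 87q_T.
Setting the follower's marginal profit to zero, 229 - q_E - 2q_T = 0, i.e. q_T = (229 - q_E)/2.
The leader anticipates this reaction. Substituting into P = 316 - Q gives P = 403/2 - (1/2)q_E, so π_E = (403/2 - (1/2)q_E)q_E - 73q_E.
Leader FOC: 257/2 - q_E = 0, so q_E = 257/2.
Then q_T = (229 - 257/2)/2 = 201/4.
Price P = 316 - 715/4 = 549/4.
Echo's profit: (549/4 - 73)·(257/2) - 1710 = 6546.1250.

6546.13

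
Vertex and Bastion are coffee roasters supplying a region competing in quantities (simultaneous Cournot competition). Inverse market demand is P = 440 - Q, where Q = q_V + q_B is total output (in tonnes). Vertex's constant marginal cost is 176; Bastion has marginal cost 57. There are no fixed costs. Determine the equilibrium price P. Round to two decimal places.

224.33

Vertex's profit: π_V = (440 - Q)q_V - (176q_V). Setting ∂π_V/∂q_V = 0: 264 - 2q_V - (q_B) = 0.
Bastion's first-order condition: 383 - 2q_B - (q_V) = 0.
So q_V = (264 - q_B)/2 and q_B = (383 - q_V)/2.
Solving the pair: q_V = 145/3, q_B = 502/3.
Total output Q = 647/3, so price P = 440 - 647/3 = 673/3.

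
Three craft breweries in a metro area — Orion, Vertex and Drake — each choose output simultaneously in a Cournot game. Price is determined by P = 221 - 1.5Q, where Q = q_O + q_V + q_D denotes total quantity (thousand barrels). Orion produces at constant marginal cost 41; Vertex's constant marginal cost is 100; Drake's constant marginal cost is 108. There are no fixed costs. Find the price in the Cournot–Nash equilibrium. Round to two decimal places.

117.50

Orion's profit: π_O = (221 - 1.5Q)q_O - (41q_O). Setting ∂π_O/∂q_O = 0: 180 - 3q_O - (3/2)(q_V + q_D) = 0.
Vertex's profit: π_V = (221 - 1.5Q)q_V - (100q_V). Setting ∂π_V/∂q_V = 0: 121 - 3q_V - (3/2)(q_O + q_D) = 0.
Drake's first-order condition: 113 - 3q_D - (3/2)(q_O + q_V) = 0.
Adding the 3 conditions: 414 − 3Q − 3Q = 0, i.e. Q = 69.
Back-substituting: q_O = (180 − 207/2)/(3/2) = 51, q_V = (121 − 207/2)/(3/2) = 35/3, q_D = (113 − 207/2)/(3/2) = 19/3.
Total output Q = 69, so price P = 221 - (3/2)·69 = 235/2.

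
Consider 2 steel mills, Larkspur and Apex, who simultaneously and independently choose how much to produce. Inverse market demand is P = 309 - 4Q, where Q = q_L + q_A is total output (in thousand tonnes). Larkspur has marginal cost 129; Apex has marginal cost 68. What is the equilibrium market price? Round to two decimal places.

168.67

Larkspur's profit: π_L = (309 - 4Q)q_L - (129q_L). Setting ∂π_L/∂q_L = 0: 180 - 8q_L - 4(q_A) = 0.
Apex's profit: π_A = (309 - 4Q)q_A - (68q_A). Setting ∂π_A/∂q_A = 0: 241 - 8q_A - 4(q_L) = 0.
Best responses: q_L = (180 - 4q_A)/8, q_A = (241 - 4q_L)/8.
Solving the pair: q_L = 119/12, q_A = 151/6.
Total output Q = 421/12, so price P = 309 - 4·(421/12) = 506/3.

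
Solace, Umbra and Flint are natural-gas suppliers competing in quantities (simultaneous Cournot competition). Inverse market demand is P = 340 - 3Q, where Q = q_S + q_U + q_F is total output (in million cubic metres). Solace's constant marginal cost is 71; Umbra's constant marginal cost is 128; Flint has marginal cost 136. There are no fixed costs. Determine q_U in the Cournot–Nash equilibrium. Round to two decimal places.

Solace's profit: π_S = (340 - 3Q)q_S - (71q_S). Setting ∂π_S/∂q_S = 0: 269 - 6q_S - 3(q_U + q_F) = 0.
Umbra's profit: π_U = (340 - 3Q)q_U - (128q_U). Setting ∂π_U/∂q_U = 0: 212 - 6q_U - 3(q_S + q_F) = 0.
Flint's first-order condition: 204 - 6q_F - 3(q_S + q_U) = 0.
Adding the 3 first-order conditions: 685 − 12Q = 0, so Q = 685/12.
Back-substituting: q_S = (269 − 685/4)/3 = 391/12, q_U = (212 − 685/4)/3 = 163/12, q_F = (204 − 685/4)/3 = 131/12.

13.58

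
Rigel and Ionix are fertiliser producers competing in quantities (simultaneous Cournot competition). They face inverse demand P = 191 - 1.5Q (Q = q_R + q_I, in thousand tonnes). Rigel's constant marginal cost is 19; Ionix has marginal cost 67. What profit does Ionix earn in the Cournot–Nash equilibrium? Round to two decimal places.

427.85

Rigel's profit: π_R = (191 - 1.5Q)q_R - (19q_R). Setting ∂π_R/∂q_R = 0: 172 - 3q_R - (3/2)(q_I) = 0.
Ionix's profit: π_I = (191 - 1.5Q)q_I - (67q_I). Setting ∂π_I/∂q_I = 0: 124 - 3q_I - (3/2)(q_R) = 0.
So q_R = (172 - (3/2)q_I)/3 and q_I = (124 - (3/2)q_R)/3.
Solving the pair: q_R = 440/9, q_I = 152/9.
Price P = 191 - (3/2)·(592/9) = 277/3.
Ionix's profit: (277/3 - 67)·(152/9) = 427.8519.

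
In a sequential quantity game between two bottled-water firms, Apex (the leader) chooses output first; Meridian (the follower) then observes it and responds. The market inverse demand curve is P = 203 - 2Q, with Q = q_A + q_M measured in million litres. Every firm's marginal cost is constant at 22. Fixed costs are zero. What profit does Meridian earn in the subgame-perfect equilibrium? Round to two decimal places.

1023.78

Solve by backward induction. Given q_A, the follower Meridian maximises π_M = (203 - 2q_A - 2q_M)q_M - 22q_M.
Setting the follower's marginal profit to zero, 181 - 2q_A - 4q_M = 0, i.e. q_M = (181 - 2q_A)/4.
The leader anticipates this reaction. Substituting into P = 203 - 2Q gives P = 225/2 - q_A, so π_A = (225/2 - q_A)q_A - 22q_A.
Maximising: ∂π_A/∂q_A = 181/2 - 2q_A = 0, giving q_A = 181/4.
Then q_M = (181 - 2·(181/4))/4 = 181/8.
Price P = 203 - 2·(543/8) = 269/4.
Meridian's profit: (269/4 - 22)·(181/8) = 1023.7813.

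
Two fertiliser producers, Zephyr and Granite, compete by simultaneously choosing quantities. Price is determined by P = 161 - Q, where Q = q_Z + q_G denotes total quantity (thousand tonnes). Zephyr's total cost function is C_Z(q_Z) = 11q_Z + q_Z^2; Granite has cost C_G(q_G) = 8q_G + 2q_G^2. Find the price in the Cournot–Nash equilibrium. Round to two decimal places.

Zephyr's profit: π_Z = (161 - Q)q_Z - (11q_Z + q_Z²). Setting ∂π_Z/∂q_Z = 0: 150 - 4q_Z - (q_G) = 0.
Granite's first-order condition: 153 - 6q_G - (q_Z) = 0.
Best responses: q_Z = (150 - q_G)/4, q_G = (153 - q_Z)/6.
Substituting one into the other gives q_Z = 747/23 and q_G = 462/23.
Total output Q = 1209/23, so price P = 161 - 1209/23 = 108.4348.

108.43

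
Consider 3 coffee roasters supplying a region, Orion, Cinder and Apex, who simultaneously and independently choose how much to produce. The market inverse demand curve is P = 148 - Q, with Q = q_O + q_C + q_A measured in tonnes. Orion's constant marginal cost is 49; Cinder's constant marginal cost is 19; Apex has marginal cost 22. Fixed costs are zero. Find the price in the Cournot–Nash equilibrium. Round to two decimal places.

59.50

Orion's profit: π_O = (148 - Q)q_O - (49q_O). Setting ∂π_O/∂q_O = 0: 99 - 2q_O - (q_C + q_A) = 0.
Cinder's profit: π_C = (148 - Q)q_C - (19q_C). Setting ∂π_C/∂q_C = 0: 129 - 2q_C - (q_O + q_A) = 0.
Apex's profit: π_A = (148 - Q)q_A - (22q_A). Setting ∂π_A/∂q_A = 0: 126 - 2q_A - (q_O + q_C) = 0.
Adding the 3 conditions: 354 − 2Q − 2Q = 0, i.e. Q = 177/2.
Back-substituting: q_O = (99 − 177/2) = 21/2, q_C = (129 − 177/2) = 81/2, q_A = (126 − 177/2) = 75/2.
Total output Q = 177/2, so price P = 148 - 177/2 = 119/2.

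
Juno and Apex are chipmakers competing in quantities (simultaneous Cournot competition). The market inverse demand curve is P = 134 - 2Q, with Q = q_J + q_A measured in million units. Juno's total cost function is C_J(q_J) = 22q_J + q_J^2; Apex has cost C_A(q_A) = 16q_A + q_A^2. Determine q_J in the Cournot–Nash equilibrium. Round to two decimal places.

13.63

Juno's profit: π_J = (134 - 2Q)q_J - (22q_J + q_J²). Setting ∂π_J/∂q_J = 0: 112 - 6q_J - 2(q_A) = 0.
Apex's profit: π_A = (134 - 2Q)q_A - (16q_A + q_A²). Setting ∂π_A/∂q_A = 0: 118 - 6q_A - 2(q_J) = 0.
Best responses: q_J = (112 - 2q_A)/6, q_A = (118 - 2q_J)/6.
Substituting one into the other gives q_J = 109/8 and q_A = 121/8.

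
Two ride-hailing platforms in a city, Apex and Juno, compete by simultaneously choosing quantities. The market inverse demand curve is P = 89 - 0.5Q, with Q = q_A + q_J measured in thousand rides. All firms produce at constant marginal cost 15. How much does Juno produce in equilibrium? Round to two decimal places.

A representative firm's profit is π_i = q_i(89 - 0.5Q) - 15q_i.
Setting ∂π_i/∂q_i = 0 with rivals' quantities fixed: 74 - q_i - (1/2)q_j = 0.
By symmetry each firm produces the same amount; substituting q_j = q_i yields q_i = 74/(3/2) = 148/3.

49.33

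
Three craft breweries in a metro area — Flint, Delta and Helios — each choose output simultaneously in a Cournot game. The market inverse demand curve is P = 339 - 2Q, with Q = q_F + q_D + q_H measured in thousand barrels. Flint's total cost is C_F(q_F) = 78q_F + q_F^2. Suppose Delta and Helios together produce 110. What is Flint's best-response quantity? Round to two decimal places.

With rivals' combined output fixed at 110, Flint's profit is π_F = (339 - 2·110 - 2q_F)q_F - (78q_F + q_F²) = (119 - 2q_F)q_F - (78q_F + q_F²).
∂π_F/∂q_F = 41 - 6q_F = 0, so q_F = 41/6.

6.83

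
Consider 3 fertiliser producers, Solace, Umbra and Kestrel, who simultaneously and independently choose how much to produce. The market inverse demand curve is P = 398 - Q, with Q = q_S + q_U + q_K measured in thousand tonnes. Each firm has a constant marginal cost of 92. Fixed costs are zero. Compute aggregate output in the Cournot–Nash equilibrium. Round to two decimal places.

229.50

Each firm earns π_i = (398 - Q)q_i - 92q_i.
Setting ∂π_i/∂q_i = 0 with rivals' quantities fixed: 306 - 2q_i - Σ_{j≠i} q_j = 0.
With identical firms every q_j equals q_i, so Σ_{j≠i} q_j = 2q_i and 306 = 4q_i, giving q_i = 153/2.
Total output Q = 153/2 + 153/2 + 153/2 = 459/2.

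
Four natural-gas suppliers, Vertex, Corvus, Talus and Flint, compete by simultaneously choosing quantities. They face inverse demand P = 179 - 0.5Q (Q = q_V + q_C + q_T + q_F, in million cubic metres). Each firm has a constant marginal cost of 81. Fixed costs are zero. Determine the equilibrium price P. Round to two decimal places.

A representative firm's profit is π_i = q_i(179 - 0.5Q) - 81q_i.
Setting ∂π_i/∂q_i = 0 with rivals' quantities fixed: 98 - q_i - (1/2)·Σ_{j≠i} q_j = 0.
With identical firms every q_j equals q_i, so Σ_{j≠i} q_j = 3q_i and 98 = (5/2)q_i, giving q_i = 196/5.
Total output Q = 784/5, so price P = 179 - (1/2)·(784/5) = 503/5.

100.60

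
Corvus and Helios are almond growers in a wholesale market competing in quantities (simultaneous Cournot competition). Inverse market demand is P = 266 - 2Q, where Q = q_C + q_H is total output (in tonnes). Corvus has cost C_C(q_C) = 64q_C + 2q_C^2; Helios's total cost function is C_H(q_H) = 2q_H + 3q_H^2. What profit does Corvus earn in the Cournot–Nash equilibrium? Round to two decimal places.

1541.60

Corvus's profit: π_C = (266 - 2Q)q_C - (64q_C + 2q_C²). Setting ∂π_C/∂q_C = 0: 202 - 8q_C - 2(q_H) = 0.
Helios's first-order condition: 264 - 10q_H - 2(q_C) = 0.
Rearranging gives the reaction functions q_C = (202 - 2q_H)/8 and q_H = (264 - 2q_C)/10.
Solving the pair: q_C = 373/19, q_H = 427/19.
Price P = 266 - 2·(800/19) = 181.7895.
Corvus's profit: 181.7895·(373/19) - 64·(373/19) - 2(373/19)² = 1541.5956.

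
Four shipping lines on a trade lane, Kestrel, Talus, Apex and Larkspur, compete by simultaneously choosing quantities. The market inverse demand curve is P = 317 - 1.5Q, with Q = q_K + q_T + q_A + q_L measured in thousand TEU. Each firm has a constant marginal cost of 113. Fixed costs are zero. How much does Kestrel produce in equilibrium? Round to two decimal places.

A representative firm's profit is π_i = q_i(317 - 1.5Q) - 113q_i.
Setting ∂π_i/∂q_i = 0 with rivals' quantities fixed: 204 - 3q_i - (3/2)·Σ_{j≠i} q_j = 0.
With identical firms every q_j equals q_i, so Σ_{j≠i} q_j = 3q_i and 204 = (15/2)q_i, giving q_i = 136/5.

27.20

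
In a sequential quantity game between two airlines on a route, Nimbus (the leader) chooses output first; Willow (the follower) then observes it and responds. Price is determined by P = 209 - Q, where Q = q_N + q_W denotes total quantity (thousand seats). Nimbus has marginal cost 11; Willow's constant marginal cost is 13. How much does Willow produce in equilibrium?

48

The follower Willow best-responds to any q_N: π_W = (209 - Q)q_W - 13q_W.
Setting the follower's marginal profit to zero, 196 - q_N - 2q_W = 0, i.e. q_W = (196 - q_N)/2.
The leader anticipates this reaction. Substituting into P = 209 - Q gives P = 111 - (1/2)q_N, so π_N = (111 - (1/2)q_N)q_N - 11q_N.
The leader's first-order condition 100 - q_N = 0 yields q_N = 100.
Then q_W = (196 - 100)/2 = 48.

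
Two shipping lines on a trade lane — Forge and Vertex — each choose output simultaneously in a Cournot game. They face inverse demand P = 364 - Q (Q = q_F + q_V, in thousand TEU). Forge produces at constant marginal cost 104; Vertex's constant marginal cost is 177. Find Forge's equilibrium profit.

Forge's profit: π_F = (364 - Q)q_F - (104q_F). Setting ∂π_F/∂q_F = 0: 260 - 2q_F - (q_V) = 0.
Vertex's profit: π_V = (364 - Q)q_V - (177q_V). Setting ∂π_V/∂q_V = 0: 187 - 2q_V - (q_F) = 0.
Rearranging gives the reaction functions q_F = (260 - q_V)/2 and q_V = (187 - q_F)/2.
Solving the pair: q_F = 111, q_V = 38.
Price P = 364 - 149 = 215.
Forge's profit: (215 - 104)·111 = 12321.

12321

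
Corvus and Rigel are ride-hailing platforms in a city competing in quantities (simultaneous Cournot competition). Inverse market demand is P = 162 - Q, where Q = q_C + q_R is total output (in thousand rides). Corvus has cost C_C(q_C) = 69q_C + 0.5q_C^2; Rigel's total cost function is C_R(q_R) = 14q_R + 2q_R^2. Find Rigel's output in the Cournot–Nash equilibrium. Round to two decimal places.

Corvus's profit: π_C = (162 - Q)q_C - (69q_C + (1/2)q_C²). Setting ∂π_C/∂q_C = 0: 93 - 3q_C - (q_R) = 0.
Rigel's profit: π_R = (162 - Q)q_R - (14q_R + 2q_R²). Setting ∂π_R/∂q_R = 0: 148 - 6q_R - (q_C) = 0.
So q_C = (93 - q_R)/3 and q_R = (148 - q_C)/6.
Substituting one into the other gives q_C = 410/17 and q_R = 351/17.

20.65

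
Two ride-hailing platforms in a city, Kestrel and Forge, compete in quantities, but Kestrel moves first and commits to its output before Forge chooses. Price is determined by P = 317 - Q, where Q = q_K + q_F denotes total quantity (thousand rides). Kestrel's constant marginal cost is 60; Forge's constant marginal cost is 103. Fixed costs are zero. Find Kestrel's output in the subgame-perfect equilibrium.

Solve by backward induction. Given q_K, the follower Forge maximises π_F = (317 - q_K - q_F)q_F - 103q_F.
Setting the follower's marginal profit to zero, 214 - q_K - 2q_F = 0, i.e. q_F = (214 - q_K)/2.
The leader anticipates this reaction. Substituting into P = 317 - Q gives P = 210 - (1/2)q_K, so π_K = (210 - (1/2)q_K)q_K - 60q_K.
Leader FOC: 150 - q_K = 0, so q_K = 150.
Then q_F = (214 - 150)/2 = 32.

150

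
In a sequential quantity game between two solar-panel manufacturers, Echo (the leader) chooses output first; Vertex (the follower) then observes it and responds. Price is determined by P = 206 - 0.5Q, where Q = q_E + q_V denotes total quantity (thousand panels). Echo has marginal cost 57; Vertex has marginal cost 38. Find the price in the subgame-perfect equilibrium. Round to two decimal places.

The follower Vertex best-responds to any q_E: π_V = (206 - 0.5Q)q_V - 38q_V.
Follower FOC: 168 - (1/2)q_E - q_V = 0, so q_V(q_E) = (168 - (1/2)q_E).
The leader anticipates this reaction. Substituting into P = 206 - 0.5Q gives P = 122 - (1/4)q_E, so π_E = (122 - (1/4)q_E)q_E - 57q_E.
The leader's first-order condition 65 - (1/2)q_E = 0 yields q_E = 130.
Then q_V = (168 - (1/2)·130) = 103.
Total output Q = 233, so price P = 206 - (1/2)·233 = 179/2.

89.50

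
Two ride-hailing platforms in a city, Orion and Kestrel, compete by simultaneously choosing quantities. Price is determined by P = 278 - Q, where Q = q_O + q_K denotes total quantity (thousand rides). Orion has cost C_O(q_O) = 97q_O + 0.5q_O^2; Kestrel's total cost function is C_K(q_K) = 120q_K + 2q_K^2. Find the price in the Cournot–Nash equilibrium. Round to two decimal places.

Orion's profit: π_O = (278 - Q)q_O - (97q_O + (1/2)q_O²). Setting ∂π_O/∂q_O = 0: 181 - 3q_O - (q_K) = 0.
Kestrel's profit: π_K = (278 - Q)q_K - (120q_K + 2q_K²). Setting ∂π_K/∂q_K = 0: 158 - 6q_K - (q_O) = 0.
Rearranging gives the reaction functions q_O = (181 - q_K)/3 and q_K = (158 - q_O)/6.
Solving the pair: q_O = 928/17, q_K = 293/17.
Total output Q = 1221/17, so price P = 278 - 1221/17 = 206.1765.

206.18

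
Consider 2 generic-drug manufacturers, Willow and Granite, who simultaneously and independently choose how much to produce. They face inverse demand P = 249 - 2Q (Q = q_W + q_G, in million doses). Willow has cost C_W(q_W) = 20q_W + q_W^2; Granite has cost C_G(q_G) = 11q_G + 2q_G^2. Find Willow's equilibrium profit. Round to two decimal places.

Willow's profit: π_W = (249 - 2Q)q_W - (20q_W + q_W²). Setting ∂π_W/∂q_W = 0: 229 - 6q_W - 2(q_G) = 0.
Granite's profit: π_G = (249 - 2Q)q_G - (11q_G + 2q_G²). Setting ∂π_G/∂q_G = 0: 238 - 8q_G - 2(q_W) = 0.
Best responses: q_W = (229 - 2q_G)/6, q_G = (238 - 2q_W)/8.
Solving the pair: q_W = 339/11, q_G = 485/22.
Price P = 249 - 2·(1163/22) = 1576/11.
Willow's profit: (1576/11)·(339/11) - 20·(339/11) - (339/11)² = 2849.2810.

2849.28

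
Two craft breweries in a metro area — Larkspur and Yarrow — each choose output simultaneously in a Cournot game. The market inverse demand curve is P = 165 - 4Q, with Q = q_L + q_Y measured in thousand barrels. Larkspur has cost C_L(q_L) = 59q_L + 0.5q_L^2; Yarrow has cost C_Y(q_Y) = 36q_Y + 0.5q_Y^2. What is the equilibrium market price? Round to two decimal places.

Larkspur's profit: π_L = (165 - 4Q)q_L - (59q_L + (1/2)q_L²). Setting ∂π_L/∂q_L = 0: 106 - 9q_L - 4(q_Y) = 0.
Yarrow's profit: π_Y = (165 - 4Q)q_Y - (36q_Y + (1/2)q_Y²). Setting ∂π_Y/∂q_Y = 0: 129 - 9q_Y - 4(q_L) = 0.
Rearranging gives the reaction functions q_L = (106 - 4q_Y)/9 and q_Y = (129 - 4q_L)/9.
Solving the pair: q_L = 438/65, q_Y = 737/65.
Total output Q = 235/13, so price P = 165 - 4·(235/13) = 1205/13.

92.69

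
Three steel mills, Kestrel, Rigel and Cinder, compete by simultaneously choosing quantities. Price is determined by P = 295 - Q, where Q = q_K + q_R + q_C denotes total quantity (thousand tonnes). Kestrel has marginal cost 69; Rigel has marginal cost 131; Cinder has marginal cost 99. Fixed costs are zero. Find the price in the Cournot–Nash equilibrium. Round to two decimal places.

Kestrel's profit: π_K = (295 - Q)q_K - (69q_K). Setting ∂π_K/∂q_K = 0: 226 - 2q_K - (q_R + q_C) = 0.
Rigel's profit: π_R = (295 - Q)q_R - (131q_R). Setting ∂π_R/∂q_R = 0: 164 - 2q_R - (q_K + q_C) = 0.
Cinder's first-order condition: 196 - 2q_C - (q_K + q_R) = 0.
Summing all 3 equations gives 586 − 4Q = 0, hence Q = 293/2.
Back-substituting: q_K = (226 − 293/2) = 159/2, q_R = (164 − 293/2) = 35/2, q_C = (196 − 293/2) = 99/2.
Total output Q = 293/2, so price P = 295 - 293/2 = 297/2.

148.50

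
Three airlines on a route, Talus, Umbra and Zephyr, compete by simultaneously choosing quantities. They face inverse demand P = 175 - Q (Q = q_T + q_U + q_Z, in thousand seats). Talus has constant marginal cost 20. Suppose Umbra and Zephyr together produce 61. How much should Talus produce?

With rivals' combined output fixed at 61, Talus's profit is π_T = (175 - 61 - q_T)q_T - (20q_T) = (114 - q_T)q_T - (20q_T).
∂π_T/∂q_T = 94 - 2q_T = 0, so q_T = 47.

47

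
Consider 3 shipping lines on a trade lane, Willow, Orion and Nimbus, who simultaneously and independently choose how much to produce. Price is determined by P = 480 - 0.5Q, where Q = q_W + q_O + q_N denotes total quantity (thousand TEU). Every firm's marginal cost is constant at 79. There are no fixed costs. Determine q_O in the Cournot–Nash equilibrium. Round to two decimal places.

Each firm earns π_i = (480 - 0.5Q)q_i - 79q_i.
First-order condition (treating rivals' output as given): 401 - q_i - (1/2)·Σ_{j≠i} q_j = 0.
With identical firms every q_j equals q_i, so Σ_{j≠i} q_j = 2q_i and 401 = 2q_i, giving q_i = 401/2.

200.50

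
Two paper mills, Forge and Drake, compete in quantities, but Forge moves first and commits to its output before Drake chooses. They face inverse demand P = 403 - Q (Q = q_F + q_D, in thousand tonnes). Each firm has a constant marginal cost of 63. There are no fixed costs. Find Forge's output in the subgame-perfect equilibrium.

The follower Drake best-responds to any q_F: π_D = (403 - Q)q_D - 63q_D.
Follower FOC: 340 - q_F - 2q_D = 0, so q_D(q_F) = (340 - q_F)/2.
The leader anticipates this reaction. Substituting into P = 403 - Q gives P = 233 - (1/2)q_F, so π_F = (233 - (1/2)q_F)q_F - 63q_F.
Leader FOC: 170 - q_F = 0, so q_F = 170.
Then q_D = (340 - 170)/2 = 85.

170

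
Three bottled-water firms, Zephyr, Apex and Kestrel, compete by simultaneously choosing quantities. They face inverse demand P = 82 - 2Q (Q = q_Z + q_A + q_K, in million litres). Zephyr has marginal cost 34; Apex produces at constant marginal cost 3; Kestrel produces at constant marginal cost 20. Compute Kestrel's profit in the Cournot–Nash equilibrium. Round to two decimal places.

Zephyr's profit: π_Z = (82 - 2Q)q_Z - (34q_Z). Setting ∂π_Z/∂q_Z = 0: 48 - 4q_Z - 2(q_A + q_K) = 0.
Apex's profit: π_A = (82 - 2Q)q_A - (3q_A). Setting ∂π_A/∂q_A = 0: 79 - 4q_A - 2(q_Z + q_K) = 0.
Kestrel's first-order condition: 62 - 4q_K - 2(q_Z + q_A) = 0.
Summing all 3 equations gives 189 − 8Q = 0, hence Q = 189/8.
Back-substituting: q_Z = (48 − 189/4)/2 = 3/8, q_A = (79 − 189/4)/2 = 127/8, q_K = (62 − 189/4)/2 = 59/8.
Price P = 82 - 2·(189/8) = 139/4.
Kestrel's profit: (139/4 - 20)·(59/8) = 108.7813.

108.78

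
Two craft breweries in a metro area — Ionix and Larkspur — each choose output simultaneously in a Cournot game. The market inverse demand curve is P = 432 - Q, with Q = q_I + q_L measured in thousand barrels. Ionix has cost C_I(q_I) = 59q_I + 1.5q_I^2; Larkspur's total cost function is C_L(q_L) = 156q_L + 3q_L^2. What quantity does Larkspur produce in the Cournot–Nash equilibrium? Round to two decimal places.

25.82

Ionix's profit: π_I = (432 - Q)q_I - (59q_I + (3/2)q_I²). Setting ∂π_I/∂q_I = 0: 373 - 5q_I - (q_L) = 0.
Larkspur's profit: π_L = (432 - Q)q_L - (156q_L + 3q_L²). Setting ∂π_L/∂q_L = 0: 276 - 8q_L - (q_I) = 0.
Rearranging gives the reaction functions q_I = (373 - q_L)/5 and q_L = (276 - q_I)/8.
Substituting one into the other gives q_I = 69.4359 and q_L = 1007/39.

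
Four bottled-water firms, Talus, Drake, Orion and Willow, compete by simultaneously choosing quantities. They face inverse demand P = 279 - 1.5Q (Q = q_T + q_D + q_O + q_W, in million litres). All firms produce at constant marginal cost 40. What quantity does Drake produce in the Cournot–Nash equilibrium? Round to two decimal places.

31.87

Each firm earns π_i = (279 - 1.5Q)q_i - 40q_i.
Setting ∂π_i/∂q_i = 0 with rivals' quantities fixed: 239 - 3q_i - (3/2)·Σ_{j≠i} q_j = 0.
With identical firms every q_j equals q_i, so Σ_{j≠i} q_j = 3q_i and 239 = (15/2)q_i, giving q_i = 478/15.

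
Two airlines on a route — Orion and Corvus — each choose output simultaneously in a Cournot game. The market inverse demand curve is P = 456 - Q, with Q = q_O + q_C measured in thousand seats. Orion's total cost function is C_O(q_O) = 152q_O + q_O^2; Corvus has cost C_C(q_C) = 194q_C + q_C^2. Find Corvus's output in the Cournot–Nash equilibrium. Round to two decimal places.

49.60

Orion's profit: π_O = (456 - Q)q_O - (152q_O + q_O²). Setting ∂π_O/∂q_O = 0: 304 - 4q_O - (q_C) = 0.
Corvus's profit: π_C = (456 - Q)q_C - (194q_C + q_C²). Setting ∂π_C/∂q_C = 0: 262 - 4q_C - (q_O) = 0.
Best responses: q_O = (304 - q_C)/4, q_C = (262 - q_O)/4.
Solving the pair: q_O = 318/5, q_C = 248/5.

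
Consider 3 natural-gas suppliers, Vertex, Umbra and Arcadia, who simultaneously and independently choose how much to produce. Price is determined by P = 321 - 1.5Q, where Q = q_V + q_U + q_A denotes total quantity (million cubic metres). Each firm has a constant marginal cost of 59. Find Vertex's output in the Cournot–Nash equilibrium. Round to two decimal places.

Each firm earns π_i = (321 - 1.5Q)q_i - 59q_i.
First-order condition (treating rivals' output as given): 262 - 3q_i - (3/2)·Σ_{j≠i} q_j = 0.
With identical firms every q_j equals q_i, so Σ_{j≠i} q_j = 2q_i and 262 = 6q_i, giving q_i = 131/3.

43.67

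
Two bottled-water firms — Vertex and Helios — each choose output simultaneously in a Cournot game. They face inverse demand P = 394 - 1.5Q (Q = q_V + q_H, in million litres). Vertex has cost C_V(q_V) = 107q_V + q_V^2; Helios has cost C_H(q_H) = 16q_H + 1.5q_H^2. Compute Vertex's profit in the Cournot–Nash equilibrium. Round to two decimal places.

Vertex's profit: π_V = (394 - 1.5Q)q_V - (107q_V + q_V²). Setting ∂π_V/∂q_V = 0: 287 - 5q_V - (3/2)(q_H) = 0.
Helios's profit: π_H = (394 - 1.5Q)q_H - (16q_H + (3/2)q_H²). Setting ∂π_H/∂q_H = 0: 378 - 6q_H - (3/2)(q_V) = 0.
So q_V = (287 - (3/2)q_H)/5 and q_H = (378 - (3/2)q_V)/6.
Solving the pair: q_V = 1540/37, q_H = 1946/37.
Price P = 394 - (3/2)·94.2162 = 252.6757.
Vertex's profit: 252.6757·(1540/37) - 107·(1540/37) - (1540/37)² = 4330.8985.

4330.90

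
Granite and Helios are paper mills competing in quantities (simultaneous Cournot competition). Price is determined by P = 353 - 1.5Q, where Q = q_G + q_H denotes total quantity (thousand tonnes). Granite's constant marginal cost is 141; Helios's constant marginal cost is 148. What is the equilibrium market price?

214

Granite's profit: π_G = (353 - 1.5Q)q_G - (141q_G). Setting ∂π_G/∂q_G = 0: 212 - 3q_G - (3/2)(q_H) = 0.
Helios's profit: π_H = (353 - 1.5Q)q_H - (148q_H). Setting ∂π_H/∂q_H = 0: 205 - 3q_H - (3/2)(q_G) = 0.
So q_G = (212 - (3/2)q_H)/3 and q_H = (205 - (3/2)q_G)/3.
Substituting one into the other gives q_G = 146/3 and q_H = 44.
Total output Q = 278/3, so price P = 353 - (3/2)·(278/3) = 214.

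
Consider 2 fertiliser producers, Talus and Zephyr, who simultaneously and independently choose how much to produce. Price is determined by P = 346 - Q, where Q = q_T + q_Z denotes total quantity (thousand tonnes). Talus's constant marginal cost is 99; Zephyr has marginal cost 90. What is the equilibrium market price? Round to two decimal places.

178.33

Talus's profit: π_T = (346 - Q)q_T - (99q_T). Setting ∂π_T/∂q_T = 0: 247 - 2q_T - (q_Z) = 0.
Zephyr's first-order condition: 256 - 2q_Z - (q_T) = 0.
Best responses: q_T = (247 - q_Z)/2, q_Z = (256 - q_T)/2.
Substituting one into the other gives q_T = 238/3 and q_Z = 265/3.
Total output Q = 503/3, so price P = 346 - 503/3 = 535/3.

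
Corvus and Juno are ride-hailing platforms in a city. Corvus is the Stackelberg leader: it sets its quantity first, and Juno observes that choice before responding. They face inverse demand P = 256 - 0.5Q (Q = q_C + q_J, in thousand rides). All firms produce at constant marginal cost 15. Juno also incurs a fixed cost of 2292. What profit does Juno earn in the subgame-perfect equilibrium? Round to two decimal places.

4968.13

Solve by backward induction. Given q_C, the follower Juno maximises π_J = (256 - (1/2)q_C - (1/2)q_J)q_J - 15q_J.
∂π_J/∂q_J = 241 - (1/2)q_C - q_J = 0 gives the reaction function q_J = (241 - (1/2)q_C).
The leader anticipates this reaction. Substituting into P = 256 - 0.5Q gives P = 271/2 - (1/4)q_C, so π_C = (271/2 - (1/4)q_C)q_C - 15q_C.
Leader FOC: 241/2 - (1/2)q_C = 0, so q_C = 241.
Then q_J = (241 - (1/2)·241) = 241/2.
Price P = 256 - (1/2)·(723/2) = 301/4.
Juno's profit: (301/4 - 15)·(241/2) - 2292 = 4968.1250.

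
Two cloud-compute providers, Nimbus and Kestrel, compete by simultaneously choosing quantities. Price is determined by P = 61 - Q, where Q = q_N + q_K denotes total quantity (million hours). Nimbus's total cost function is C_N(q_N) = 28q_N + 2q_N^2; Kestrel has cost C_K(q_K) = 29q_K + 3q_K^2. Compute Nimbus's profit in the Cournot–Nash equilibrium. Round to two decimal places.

73.10

Nimbus's profit: π_N = (61 - Q)q_N - (28q_N + 2q_N²). Setting ∂π_N/∂q_N = 0: 33 - 6q_N - (q_K) = 0.
Kestrel's profit: π_K = (61 - Q)q_K - (29q_K + 3q_K²). Setting ∂π_K/∂q_K = 0: 32 - 8q_K - (q_N) = 0.
Best responses: q_N = (33 - q_K)/6, q_K = (32 - q_N)/8.
Substituting one into the other gives q_N = 232/47 and q_K = 159/47.
Price P = 61 - 391/47 = 52.6809.
Nimbus's profit: 52.6809·(232/47) - 28·(232/47) - 2(232/47)² = 73.0973.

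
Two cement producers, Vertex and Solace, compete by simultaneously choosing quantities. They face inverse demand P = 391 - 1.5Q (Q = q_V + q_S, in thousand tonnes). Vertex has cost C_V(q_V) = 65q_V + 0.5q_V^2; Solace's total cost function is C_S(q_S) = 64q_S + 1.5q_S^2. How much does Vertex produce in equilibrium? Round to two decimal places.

67.38

Vertex's profit: π_V = (391 - 1.5Q)q_V - (65q_V + (1/2)q_V²). Setting ∂π_V/∂q_V = 0: 326 - 4q_V - (3/2)(q_S) = 0.
Solace's first-order condition: 327 - 6q_S - (3/2)(q_V) = 0.
Rearranging gives the reaction functions q_V = (326 - (3/2)q_S)/4 and q_S = (327 - (3/2)q_V)/6.
Solving the pair: q_V = 1954/29, q_S = 1092/29.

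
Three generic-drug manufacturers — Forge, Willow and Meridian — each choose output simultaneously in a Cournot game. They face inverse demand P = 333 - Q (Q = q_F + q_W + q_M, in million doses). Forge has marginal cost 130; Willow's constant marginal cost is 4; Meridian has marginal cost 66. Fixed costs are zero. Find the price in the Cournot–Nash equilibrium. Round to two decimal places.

133.25

Forge's profit: π_F = (333 - Q)q_F - (130q_F). Setting ∂π_F/∂q_F = 0: 203 - 2q_F - (q_W + q_M) = 0.
Willow's profit: π_W = (333 - Q)q_W - (4q_W). Setting ∂π_W/∂q_W = 0: 329 - 2q_W - (q_F + q_M) = 0.
Meridian's profit: π_M = (333 - Q)q_M - (66q_M). Setting ∂π_M/∂q_M = 0: 267 - 2q_M - (q_F + q_W) = 0.
Summing all 3 equations gives 799 − 4Q = 0, hence Q = 799/4.
Back-substituting: q_F = (203 − 799/4) = 13/4, q_W = (329 − 799/4) = 517/4, q_M = (267 − 799/4) = 269/4.
Total output Q = 799/4, so price P = 333 - 799/4 = 533/4.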